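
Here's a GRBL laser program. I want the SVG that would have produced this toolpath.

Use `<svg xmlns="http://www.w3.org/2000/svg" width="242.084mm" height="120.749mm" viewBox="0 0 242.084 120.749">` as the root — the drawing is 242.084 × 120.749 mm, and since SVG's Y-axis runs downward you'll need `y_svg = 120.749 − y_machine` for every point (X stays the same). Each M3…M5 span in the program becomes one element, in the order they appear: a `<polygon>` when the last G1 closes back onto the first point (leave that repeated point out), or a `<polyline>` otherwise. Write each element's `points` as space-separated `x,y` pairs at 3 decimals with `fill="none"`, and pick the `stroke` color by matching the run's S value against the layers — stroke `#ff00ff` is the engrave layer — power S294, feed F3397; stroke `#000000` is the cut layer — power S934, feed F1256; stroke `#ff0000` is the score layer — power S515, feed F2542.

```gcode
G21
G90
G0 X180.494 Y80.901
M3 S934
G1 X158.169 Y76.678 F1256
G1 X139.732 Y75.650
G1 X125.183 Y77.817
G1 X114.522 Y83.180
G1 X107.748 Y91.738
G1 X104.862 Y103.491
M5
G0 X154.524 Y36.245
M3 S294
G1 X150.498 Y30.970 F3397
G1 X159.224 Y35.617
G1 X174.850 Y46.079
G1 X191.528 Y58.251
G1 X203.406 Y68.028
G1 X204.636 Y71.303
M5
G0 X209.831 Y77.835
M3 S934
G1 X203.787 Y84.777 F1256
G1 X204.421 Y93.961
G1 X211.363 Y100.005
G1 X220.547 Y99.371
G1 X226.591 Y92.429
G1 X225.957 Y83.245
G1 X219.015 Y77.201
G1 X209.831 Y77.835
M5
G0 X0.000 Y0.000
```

y_svg = 120.749 − y_m.

[1] S934→`#000000` (cut); open run; points: 180.494,39.848 158.169,44.071 139.732,45.099 125.183,42.932 114.522,37.569 107.748,29.011 104.862,17.258

[2] S294→`#ff00ff` (engrave); open run; points: 154.524,84.504 150.498,89.779 159.224,85.132 174.850,74.670 191.528,62.498 203.406,52.721 204.636,49.446

[3] S934→`#000000` (cut); closed run; points: 209.831,42.914 203.787,35.972 204.421,26.788 211.363,20.744 220.547,21.378 226.591,28.320 225.957,37.504 219.015,43.548

<svg xmlns="http://www.w3.org/2000/svg" width="242.084mm" height="120.749mm" viewBox="0 0 242.084 120.749">
  <polyline points="180.494,39.848 158.169,44.071 139.732,45.099 125.183,42.932 114.522,37.569 107.748,29.011 104.862,17.258" fill="none" stroke="#000000"/>
  <polyline points="154.524,84.504 150.498,89.779 159.224,85.132 174.850,74.670 191.528,62.498 203.406,52.721 204.636,49.446" fill="none" stroke="#ff00ff"/>
  <polygon points="209.831,42.914 203.787,35.972 204.421,26.788 211.363,20.744 220.547,21.378 226.591,28.320 225.957,37.504 219.015,43.548" fill="none" stroke="#000000"/>
</svg>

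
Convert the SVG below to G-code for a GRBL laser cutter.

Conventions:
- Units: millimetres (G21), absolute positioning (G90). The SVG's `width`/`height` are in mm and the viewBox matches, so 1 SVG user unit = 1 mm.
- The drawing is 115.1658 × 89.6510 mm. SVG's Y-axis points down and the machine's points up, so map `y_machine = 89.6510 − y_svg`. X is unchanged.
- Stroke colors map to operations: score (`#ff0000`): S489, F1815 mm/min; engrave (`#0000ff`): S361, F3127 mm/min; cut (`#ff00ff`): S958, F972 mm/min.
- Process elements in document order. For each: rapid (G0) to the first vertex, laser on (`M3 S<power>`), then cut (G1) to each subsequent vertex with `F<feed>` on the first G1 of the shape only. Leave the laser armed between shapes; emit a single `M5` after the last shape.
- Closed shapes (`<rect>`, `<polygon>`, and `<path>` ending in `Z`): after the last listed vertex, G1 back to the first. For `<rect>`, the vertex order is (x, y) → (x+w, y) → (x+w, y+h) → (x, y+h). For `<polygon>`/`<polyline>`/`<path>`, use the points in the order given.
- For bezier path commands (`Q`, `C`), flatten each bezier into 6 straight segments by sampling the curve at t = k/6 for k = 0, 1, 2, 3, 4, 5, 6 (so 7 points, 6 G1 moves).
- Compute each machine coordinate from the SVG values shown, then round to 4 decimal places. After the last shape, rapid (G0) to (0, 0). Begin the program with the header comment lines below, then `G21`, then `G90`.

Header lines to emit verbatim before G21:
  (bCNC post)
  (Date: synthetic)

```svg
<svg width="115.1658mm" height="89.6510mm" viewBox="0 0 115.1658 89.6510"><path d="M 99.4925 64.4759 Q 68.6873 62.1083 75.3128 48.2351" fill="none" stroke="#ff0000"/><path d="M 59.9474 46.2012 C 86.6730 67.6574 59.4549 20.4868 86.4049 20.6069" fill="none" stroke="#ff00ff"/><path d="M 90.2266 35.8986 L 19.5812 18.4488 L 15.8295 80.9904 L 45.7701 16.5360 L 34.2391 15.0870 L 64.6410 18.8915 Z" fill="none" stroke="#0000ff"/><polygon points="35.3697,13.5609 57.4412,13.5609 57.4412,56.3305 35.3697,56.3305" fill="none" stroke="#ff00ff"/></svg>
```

(bCNC post)
(Date: synthetic)
G21
G90
G0 X99.4925 Y25.1751
M3 S489
G1 X90.2638 Y26.2839 F1815
G1 X83.1147 Y28.0319
G1 X78.0450 Y30.4191
G1 X75.0548 Y33.4455
G1 X74.1440 Y37.1111
G1 X75.3128 Y41.4159
G0 X59.9474 Y43.4498
M3 S958
G1 X69.3154 Y37.9039 F972
G1 X72.6959 Y40.5760
G1 X73.0920 Y48.2459
G1 X73.5068 Y57.6939
G1 X76.9434 Y65.6999
G1 X86.4049 Y69.0441
G0 X90.2266 Y53.7524
M3 S361
G1 X19.5812 Y71.2022 F3127
G1 X15.8295 Y8.6606
G1 X45.7701 Y73.1150
G1 X34.2391 Y74.5640
G1 X64.6410 Y70.7595
G1 X90.2266 Y53.7524
G0 X35.3697 Y76.0901
M3 S958
G1 X57.4412 Y76.0901 F972
G1 X57.4412 Y33.3205
G1 X35.3697 Y33.3205
G1 X35.3697 Y76.0901
M5
G0 X0.0000 Y0.0000

1 u = 1 mm; y_m = 89.6510 − y.

[1] `<path>` quadratic bezier, #ff0000→score S489 F1815: (99.4925,25.1751) → (90.2638,26.2839) → (83.1147,28.0319) → (78.0450,30.4191) → (75.0548,33.4455) → (74.1440,37.1111) → (75.3128,41.4159)

[2] `<path>` cubic bezier, #ff00ff→cut S958 F972: (59.9474,43.4498) → (69.3154,37.9039) → (72.6959,40.5760) → (73.0920,48.2459) → (73.5068,57.6939) → (76.9434,65.6999) → (86.4049,69.0441)

[3] `<path>` closed polygon, #0000ff→engrave S361 F3127: (90.2266,53.7524) → (19.5812,71.2022) → (15.8295,8.6606) → (45.7701,73.1150) → (34.2391,74.5640) → (64.6410,70.7595) → (90.2266,53.7524) (closed)

[4] `<polygon>` rectangle, #ff00ff→cut S958 F972: (35.3697,76.0901) → (57.4412,76.0901) → (57.4412,33.3205) → (35.3697,33.3205) → (35.3697,76.0901) (closed)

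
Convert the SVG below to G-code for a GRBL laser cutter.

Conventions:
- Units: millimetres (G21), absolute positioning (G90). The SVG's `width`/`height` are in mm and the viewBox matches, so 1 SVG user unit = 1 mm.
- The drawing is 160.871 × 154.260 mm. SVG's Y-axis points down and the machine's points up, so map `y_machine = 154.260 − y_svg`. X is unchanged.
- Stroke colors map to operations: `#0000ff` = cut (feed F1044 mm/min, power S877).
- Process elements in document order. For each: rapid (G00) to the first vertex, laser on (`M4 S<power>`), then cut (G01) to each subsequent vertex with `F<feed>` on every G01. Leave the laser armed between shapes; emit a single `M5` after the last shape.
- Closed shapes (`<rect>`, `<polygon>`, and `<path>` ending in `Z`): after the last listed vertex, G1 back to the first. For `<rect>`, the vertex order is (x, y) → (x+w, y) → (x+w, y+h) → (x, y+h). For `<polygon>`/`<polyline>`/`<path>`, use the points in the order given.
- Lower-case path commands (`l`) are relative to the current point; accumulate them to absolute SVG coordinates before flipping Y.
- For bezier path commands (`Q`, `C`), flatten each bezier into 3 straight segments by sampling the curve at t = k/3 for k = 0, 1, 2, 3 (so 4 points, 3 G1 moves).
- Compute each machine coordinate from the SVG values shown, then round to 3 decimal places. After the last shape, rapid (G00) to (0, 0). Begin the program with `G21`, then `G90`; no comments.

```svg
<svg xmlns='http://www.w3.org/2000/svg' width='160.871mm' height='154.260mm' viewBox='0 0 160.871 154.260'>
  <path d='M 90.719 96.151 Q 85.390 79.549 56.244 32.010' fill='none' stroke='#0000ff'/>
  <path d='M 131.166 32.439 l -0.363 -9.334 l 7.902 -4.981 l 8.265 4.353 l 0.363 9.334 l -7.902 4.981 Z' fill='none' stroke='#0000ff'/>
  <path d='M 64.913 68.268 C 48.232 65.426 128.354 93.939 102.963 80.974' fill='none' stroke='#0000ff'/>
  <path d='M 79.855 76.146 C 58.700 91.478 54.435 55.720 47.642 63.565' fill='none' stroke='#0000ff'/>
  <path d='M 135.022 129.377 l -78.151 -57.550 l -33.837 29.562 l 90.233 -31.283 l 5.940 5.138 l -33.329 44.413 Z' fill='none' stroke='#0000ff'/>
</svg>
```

Since the viewBox matches the mm dimensions, user units are millimetres directly. The only transform is the Y-flip y_m = 154.260 − y_svg.

Shape 1 is a quadratic bezier drawn with `<path>`. Its stroke #0000ff means cut at S877, F1044. After flipping Y the toolpath is (90.719,58.109) → (84.520,72.614) → (73.028,93.995) → (56.244,122.250).

Shape 2 is a regular polygon drawn with `<path>`. Its stroke #0000ff means cut at S877, F1044. After flipping Y the toolpath is (131.166,121.821) → (130.803,131.155) → (138.705,136.136) → (146.970,131.783) → (147.333,122.449) → (139.431,117.468) → (131.166,121.821), returning to the start.

Shape 3 is a cubic bezier drawn with `<path>`. Its stroke #0000ff means cut at S877, F1044. After flipping Y the toolpath is (64.913,85.992) → (73.006,81.080) → (100.676,71.449) → (102.963,73.286).

Shape 4 is a cubic bezier drawn with `<path>`. Its stroke #0000ff means cut at S877, F1044. After flipping Y the toolpath is (79.855,78.114) → (63.611,76.305) → (54.312,87.513) → (47.642,90.695).

Shape 5 is a closed polygon drawn with `<path>`. Its stroke #0000ff means cut at S877, F1044. After flipping Y the toolpath is (135.022,24.883) → (56.871,82.433) → (23.034,52.871) → (113.267,84.154) → (119.207,79.016) → (85.878,34.603) → (135.022,24.883), returning to the start.

G21
G90
G00 X90.719 Y58.109
M4 S877
G01 X84.520 Y72.614 F1044
G01 X73.028 Y93.995 F1044
G01 X56.244 Y122.250 F1044
G00 X131.166 Y121.821
M4 S877
G01 X130.803 Y131.155 F1044
G01 X138.705 Y136.136 F1044
G01 X146.970 Y131.783 F1044
G01 X147.333 Y122.449 F1044
G01 X139.431 Y117.468 F1044
G01 X131.166 Y121.821 F1044
G00 X64.913 Y85.992
M4 S877
G01 X73.006 Y81.080 F1044
G01 X100.676 Y71.449 F1044
G01 X102.963 Y73.286 F1044
G00 X79.855 Y78.114
M4 S877
G01 X63.611 Y76.305 F1044
G01 X54.312 Y87.513 F1044
G01 X47.642 Y90.695 F1044
G00 X135.022 Y24.883
M4 S877
G01 X56.871 Y82.433 F1044
G01 X23.034 Y52.871 F1044
G01 X113.267 Y84.154 F1044
G01 X119.207 Y79.016 F1044
G01 X85.878 Y34.603 F1044
G01 X135.022 Y24.883 F1044
M5
G00 X0.000 Y0.000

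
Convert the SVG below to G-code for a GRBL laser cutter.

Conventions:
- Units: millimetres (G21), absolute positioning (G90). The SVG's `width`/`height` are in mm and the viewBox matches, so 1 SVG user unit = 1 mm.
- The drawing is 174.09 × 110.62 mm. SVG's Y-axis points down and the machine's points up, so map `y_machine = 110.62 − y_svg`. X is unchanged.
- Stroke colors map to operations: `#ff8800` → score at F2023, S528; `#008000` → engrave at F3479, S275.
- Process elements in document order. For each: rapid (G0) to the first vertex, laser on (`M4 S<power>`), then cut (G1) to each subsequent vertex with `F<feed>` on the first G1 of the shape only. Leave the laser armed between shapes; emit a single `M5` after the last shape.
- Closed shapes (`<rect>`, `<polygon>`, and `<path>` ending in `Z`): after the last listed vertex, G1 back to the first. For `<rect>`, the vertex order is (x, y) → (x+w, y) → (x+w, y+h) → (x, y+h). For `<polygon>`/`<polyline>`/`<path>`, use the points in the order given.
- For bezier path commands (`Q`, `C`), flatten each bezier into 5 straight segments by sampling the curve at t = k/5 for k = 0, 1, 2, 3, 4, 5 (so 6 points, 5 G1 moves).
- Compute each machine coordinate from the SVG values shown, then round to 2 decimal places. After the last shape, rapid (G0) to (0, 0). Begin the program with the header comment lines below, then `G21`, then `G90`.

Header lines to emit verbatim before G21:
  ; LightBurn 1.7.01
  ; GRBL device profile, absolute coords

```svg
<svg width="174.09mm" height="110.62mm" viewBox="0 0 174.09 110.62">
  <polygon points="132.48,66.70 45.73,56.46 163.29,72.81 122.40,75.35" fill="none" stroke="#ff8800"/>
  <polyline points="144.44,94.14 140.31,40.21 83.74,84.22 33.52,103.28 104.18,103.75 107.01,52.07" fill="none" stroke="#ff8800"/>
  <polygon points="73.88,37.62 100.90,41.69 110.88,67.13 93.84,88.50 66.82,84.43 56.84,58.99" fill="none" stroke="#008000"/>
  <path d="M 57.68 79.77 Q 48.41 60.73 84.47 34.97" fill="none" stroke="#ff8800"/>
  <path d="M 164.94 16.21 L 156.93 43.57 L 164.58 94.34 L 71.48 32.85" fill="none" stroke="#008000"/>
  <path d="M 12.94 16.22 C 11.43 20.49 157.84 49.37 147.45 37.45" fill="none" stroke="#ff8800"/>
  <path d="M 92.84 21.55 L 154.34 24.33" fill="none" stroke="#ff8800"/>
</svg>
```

; LightBurn 1.7.01
; GRBL device profile, absolute coords
G21
G90
G0 X132.48 Y43.92
M4 S528
G1 X45.73 Y54.16 F2023
G1 X163.29 Y37.81
G1 X122.40 Y35.27
G1 X132.48 Y43.92
G0 X144.44 Y16.48
M4 S528
G1 X140.31 Y70.41 F2023
G1 X83.74 Y26.40
G1 X33.52 Y7.34
G1 X104.18 Y6.87
G1 X107.01 Y58.55
G0 X73.88 Y73.00
M4 S275
G1 X100.90 Y68.93 F3479
G1 X110.88 Y43.49
G1 X93.84 Y22.12
G1 X66.82 Y26.19
G1 X56.84 Y51.63
G1 X73.88 Y73.00
G0 X57.68 Y30.85
M4 S528
G1 X55.79 Y38.73 F2023
G1 X57.52 Y47.16
G1 X62.87 Y56.12
G1 X71.86 Y65.61
G1 X84.47 Y75.65
G0 X164.94 Y94.41
M4 S275
G1 X156.93 Y67.05 F3479
G1 X164.58 Y16.28
G1 X71.48 Y77.77
G0 X12.94 Y94.40
M4 S528
G1 X27.35 Y89.41 F2023
G1 X62.63 Y81.65
G1 X104.16 Y74.26
G1 X137.31 Y70.39
G1 X147.45 Y73.17
G0 X92.84 Y89.07
M4 S528
G1 X154.34 Y86.29 F2023
M5
G0 X0.00 Y0.00

1 u = 1 mm; y_m = 110.62 − y.

[1] `<polygon>` closed polygon, #ff8800→score S528 F2023: (132.48,43.92) → (45.73,54.16) → (163.29,37.81) → (122.40,35.27) → (132.48,43.92) (closed)

[2] `<polyline>` open polyline, #ff8800→score S528 F2023: (144.44,16.48) → (140.31,70.41) → (83.74,26.40) → (33.52,7.34) → (104.18,6.87) → (107.01,58.55)

[3] `<polygon>` regular polygon, #008000→engrave S275 F3479: (73.88,73.00) → (100.90,68.93) → (110.88,43.49) → (93.84,22.12) → (66.82,26.19) → (56.84,51.63) → (73.88,73.00) (closed)

[4] `<path>` quadratic bezier, #ff8800→score S528 F2023: (57.68,30.85) → (55.79,38.73) → (57.52,47.16) → (62.87,56.12) → (71.86,65.61) → (84.47,75.65)

[5] `<path>` open polyline, #008000→engrave S275 F3479: (164.94,94.41) → (156.93,67.05) → (164.58,16.28) → (71.48,77.77)

[6] `<path>` cubic bezier, #ff8800→score S528 F2023: (12.94,94.40) → (27.35,89.41) → (62.63,81.65) → (104.16,74.26) → (137.31,70.39) → (147.45,73.17)

[7] `<path>` line segment, #ff8800→score S528 F2023: (92.84,89.07) → (154.34,86.29)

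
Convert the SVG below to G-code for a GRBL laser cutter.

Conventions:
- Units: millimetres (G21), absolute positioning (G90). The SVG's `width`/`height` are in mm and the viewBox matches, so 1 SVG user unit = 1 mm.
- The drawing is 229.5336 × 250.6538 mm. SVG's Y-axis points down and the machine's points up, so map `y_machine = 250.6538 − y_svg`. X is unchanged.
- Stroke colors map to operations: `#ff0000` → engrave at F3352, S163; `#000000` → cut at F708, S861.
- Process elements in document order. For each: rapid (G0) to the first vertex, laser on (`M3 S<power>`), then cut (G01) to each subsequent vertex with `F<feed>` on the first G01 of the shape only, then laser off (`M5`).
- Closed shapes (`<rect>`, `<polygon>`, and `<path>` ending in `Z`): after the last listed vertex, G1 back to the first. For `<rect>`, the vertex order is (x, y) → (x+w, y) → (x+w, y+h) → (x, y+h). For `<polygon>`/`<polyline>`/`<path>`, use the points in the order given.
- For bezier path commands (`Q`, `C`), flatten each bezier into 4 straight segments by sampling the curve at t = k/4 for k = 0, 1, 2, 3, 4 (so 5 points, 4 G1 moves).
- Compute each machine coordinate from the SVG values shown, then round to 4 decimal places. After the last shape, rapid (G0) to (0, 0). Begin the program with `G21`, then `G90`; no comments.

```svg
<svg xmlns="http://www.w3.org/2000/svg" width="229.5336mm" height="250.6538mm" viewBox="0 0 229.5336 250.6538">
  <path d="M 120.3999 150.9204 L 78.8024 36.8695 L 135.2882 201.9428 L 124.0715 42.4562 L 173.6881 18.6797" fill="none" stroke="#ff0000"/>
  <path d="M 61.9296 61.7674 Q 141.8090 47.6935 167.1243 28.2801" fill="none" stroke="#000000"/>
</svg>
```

G21
G90
G0 X120.3999 Y99.7334
M3 S163
G01 X78.8024 Y213.7843 F3352
G01 X135.2882 Y48.7110
G01 X124.0715 Y208.1976
G01 X173.6881 Y231.9741
M5
G0 X61.9296 Y188.8864
M3 S861
G01 X98.4590 Y196.2571 F708
G01 X128.1680 Y204.2952
G01 X151.0564 Y213.0007
G01 X167.1243 Y222.3737
M5
G0 X0.0000 Y0.0000

Since the viewBox matches the mm dimensions, user units are millimetres directly. The only transform is the Y-flip y_m = 250.6538 − y_svg.

Shape 1 is a open polyline drawn with `<path>`. Its stroke #ff0000 means engrave at S163, F3352. After flipping Y the toolpath is (120.3999,99.7334) → (78.8024,213.7843) → (135.2882,48.7110) → (124.0715,208.1976) → (173.6881,231.9741).

Shape 2 is a quadratic bezier drawn with `<path>`. Its stroke #000000 means cut at S861, F708. After flipping Y the toolpath is (61.9296,188.8864) → (98.4590,196.2571) → (128.1680,204.2952) → (151.0564,213.0007) → (167.1243,222.3737).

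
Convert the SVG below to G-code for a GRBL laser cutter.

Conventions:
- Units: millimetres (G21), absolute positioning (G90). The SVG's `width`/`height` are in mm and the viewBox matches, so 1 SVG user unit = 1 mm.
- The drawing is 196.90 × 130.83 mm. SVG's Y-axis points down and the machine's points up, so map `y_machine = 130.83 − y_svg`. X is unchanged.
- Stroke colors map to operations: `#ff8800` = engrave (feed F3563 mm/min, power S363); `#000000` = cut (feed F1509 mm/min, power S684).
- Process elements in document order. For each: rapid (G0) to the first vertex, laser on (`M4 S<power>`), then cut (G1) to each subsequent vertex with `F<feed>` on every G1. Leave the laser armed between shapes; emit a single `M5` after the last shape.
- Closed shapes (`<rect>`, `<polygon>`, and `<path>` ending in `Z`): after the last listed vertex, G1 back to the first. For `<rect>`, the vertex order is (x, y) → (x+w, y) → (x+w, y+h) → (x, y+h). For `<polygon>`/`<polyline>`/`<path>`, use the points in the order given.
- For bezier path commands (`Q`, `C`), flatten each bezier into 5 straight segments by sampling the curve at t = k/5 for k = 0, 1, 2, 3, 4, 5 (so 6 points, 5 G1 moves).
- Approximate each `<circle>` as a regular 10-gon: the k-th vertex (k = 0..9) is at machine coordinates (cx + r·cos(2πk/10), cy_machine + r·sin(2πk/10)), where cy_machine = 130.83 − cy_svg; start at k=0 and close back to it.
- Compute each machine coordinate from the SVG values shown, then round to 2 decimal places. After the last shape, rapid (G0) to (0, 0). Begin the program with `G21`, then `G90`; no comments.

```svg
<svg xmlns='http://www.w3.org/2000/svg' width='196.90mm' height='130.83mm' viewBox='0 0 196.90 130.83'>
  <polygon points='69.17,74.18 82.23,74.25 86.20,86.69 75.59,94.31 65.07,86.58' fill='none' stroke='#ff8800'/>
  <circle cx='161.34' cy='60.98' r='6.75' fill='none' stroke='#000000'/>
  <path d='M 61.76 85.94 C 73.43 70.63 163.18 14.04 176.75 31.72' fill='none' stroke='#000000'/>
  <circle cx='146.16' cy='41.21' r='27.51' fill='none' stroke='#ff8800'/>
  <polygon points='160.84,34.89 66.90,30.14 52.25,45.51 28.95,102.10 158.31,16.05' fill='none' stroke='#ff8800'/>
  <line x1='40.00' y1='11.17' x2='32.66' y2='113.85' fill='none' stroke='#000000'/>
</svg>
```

G21
G90
G0 X69.17 Y56.65
M4 S363
G1 X82.23 Y56.58 F3563
G1 X86.20 Y44.14 F3563
G1 X75.59 Y36.52 F3563
G1 X65.07 Y44.25 F3563
G1 X69.17 Y56.65 F3563
G0 X168.09 Y69.85
M4 S684
G1 X166.80 Y73.82 F1509
G1 X163.43 Y76.27 F1509
G1 X159.25 Y76.27 F1509
G1 X155.88 Y73.82 F1509
G1 X154.59 Y69.85 F1509
G1 X155.88 Y65.88 F1509
G1 X159.25 Y63.43 F1509
G1 X163.43 Y63.43 F1509
G1 X166.80 Y65.88 F1509
G1 X168.09 Y69.85 F1509
G0 X61.76 Y44.89
M4 S684
G1 X76.90 Y58.11 F1509
G1 X103.37 Y75.68 F1509
G1 X133.77 Y92.07 F1509
G1 X160.70 Y101.73 F1509
G1 X176.75 Y99.11 F1509
G0 X173.67 Y89.62
M4 S363
G1 X168.42 Y105.79 F3563
G1 X154.66 Y115.78 F3563
G1 X137.66 Y115.78 F3563
G1 X123.90 Y105.79 F3563
G1 X118.65 Y89.62 F3563
G1 X123.90 Y73.45 F3563
G1 X137.66 Y63.46 F3563
G1 X154.66 Y63.46 F3563
G1 X168.42 Y73.45 F3563
G1 X173.67 Y89.62 F3563
G0 X160.84 Y95.94
M4 S363
G1 X66.90 Y100.69 F3563
G1 X52.25 Y85.32 F3563
G1 X28.95 Y28.73 F3563
G1 X158.31 Y114.78 F3563
G1 X160.84 Y95.94 F3563
G0 X40.00 Y119.66
M4 S684
G1 X32.66 Y16.98 F1509
M5
G0 X0.00 Y0.00

viewBox `0 0 196.90 130.83` with mm width/height → 1 unit = 1 mm. Flip: y_m = 130.83 − y_svg.

**Shape 1** — `<polygon>` regular polygon, stroke `#ff8800` → engrave (S363, F3563). Machine vertices: (69.17,56.65) → (82.23,56.58) → (86.20,44.14) → (75.59,36.52) → (65.07,44.25) → (69.17,56.65). Closed: final G1 returns to the first vertex.

**Shape 2** — `<circle>` circle, stroke `#000000` → cut (S684, F1509). Machine vertices: (168.09,69.85) → (166.80,73.82) → (163.43,76.27) → (159.25,76.27) → (155.88,73.82) → (154.59,69.85) → (155.88,65.88) → (159.25,63.43) → (163.43,63.43) → (166.80,65.88) → (168.09,69.85). Closed: final G1 returns to the first vertex.

**Shape 3** — `<path>` cubic bezier, stroke `#000000` → cut (S684, F1509). Control points (SVG): P0=(61.76,85.94), P1=(73.43,70.63), P2=(163.18,14.04), P3=(176.75,31.72); sampled at t=k/5. Machine vertices: (61.76,44.89) → (76.90,58.11) → (103.37,75.68) → (133.77,92.07) → (160.70,101.73) → (176.75,99.11). Open path.

**Shape 4** — `<circle>` circle, stroke `#ff8800` → engrave (S363, F3563). Machine vertices: (173.67,89.62) → (168.42,105.79) → (154.66,115.78) → (137.66,115.78) → (123.90,105.79) → (118.65,89.62) → (123.90,73.45) → (137.66,63.46) → (154.66,63.46) → (168.42,73.45) → (173.67,89.62). Closed: final G1 returns to the first vertex.

**Shape 5** — `<polygon>` closed polygon, stroke `#ff8800` → engrave (S363, F3563). Machine vertices: (160.84,95.94) → (66.90,100.69) → (52.25,85.32) → (28.95,28.73) → (158.31,114.78) → (160.84,95.94). Closed: final G1 returns to the first vertex.

**Shape 6** — `<line>` line segment, stroke `#000000` → cut (S684, F1509). Machine vertices: (40.00,119.66) → (32.66,16.98). Open path.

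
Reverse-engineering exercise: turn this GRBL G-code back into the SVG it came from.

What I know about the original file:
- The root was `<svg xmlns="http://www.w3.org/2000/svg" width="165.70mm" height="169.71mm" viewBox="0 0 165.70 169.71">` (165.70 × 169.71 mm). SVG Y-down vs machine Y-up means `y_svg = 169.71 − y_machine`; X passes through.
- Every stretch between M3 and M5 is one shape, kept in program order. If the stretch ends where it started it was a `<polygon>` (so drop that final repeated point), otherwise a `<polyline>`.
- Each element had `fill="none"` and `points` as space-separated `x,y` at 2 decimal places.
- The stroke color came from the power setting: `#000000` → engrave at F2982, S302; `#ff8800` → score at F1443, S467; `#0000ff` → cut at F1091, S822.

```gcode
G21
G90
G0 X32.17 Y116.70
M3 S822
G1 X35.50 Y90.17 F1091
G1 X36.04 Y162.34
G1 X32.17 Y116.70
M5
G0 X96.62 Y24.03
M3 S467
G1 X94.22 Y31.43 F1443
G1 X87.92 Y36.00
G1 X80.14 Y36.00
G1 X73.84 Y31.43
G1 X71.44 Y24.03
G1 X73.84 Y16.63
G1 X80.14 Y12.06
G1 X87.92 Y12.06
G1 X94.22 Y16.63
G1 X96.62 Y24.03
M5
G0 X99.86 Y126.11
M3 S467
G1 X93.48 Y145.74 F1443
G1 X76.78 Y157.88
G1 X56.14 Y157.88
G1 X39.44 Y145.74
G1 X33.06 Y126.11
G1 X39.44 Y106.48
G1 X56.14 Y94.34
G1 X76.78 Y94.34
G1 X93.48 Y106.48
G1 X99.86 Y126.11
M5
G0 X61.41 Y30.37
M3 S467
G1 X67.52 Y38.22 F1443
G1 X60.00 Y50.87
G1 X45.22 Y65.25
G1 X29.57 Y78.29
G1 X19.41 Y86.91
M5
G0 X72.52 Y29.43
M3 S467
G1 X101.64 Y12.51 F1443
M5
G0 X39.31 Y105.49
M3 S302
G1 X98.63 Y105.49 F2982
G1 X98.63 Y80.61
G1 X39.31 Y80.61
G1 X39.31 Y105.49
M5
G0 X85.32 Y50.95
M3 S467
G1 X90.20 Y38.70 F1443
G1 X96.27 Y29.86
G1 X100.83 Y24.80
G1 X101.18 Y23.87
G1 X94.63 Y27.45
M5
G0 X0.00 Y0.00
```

<svg xmlns="http://www.w3.org/2000/svg" width="165.70mm" height="169.71mm" viewBox="0 0 165.70 169.71">
  <polygon points="32.17,53.01 35.50,79.54 36.04,7.37" fill="none" stroke="#0000ff"/>
  <polygon points="96.62,145.68 94.22,138.28 87.92,133.71 80.14,133.71 73.84,138.28 71.44,145.68 73.84,153.08 80.14,157.65 87.92,157.65 94.22,153.08" fill="none" stroke="#ff8800"/>
  <polygon points="99.86,43.60 93.48,23.97 76.78,11.83 56.14,11.83 39.44,23.97 33.06,43.60 39.44,63.23 56.14,75.37 76.78,75.37 93.48,63.23" fill="none" stroke="#ff8800"/>
  <polyline points="61.41,139.34 67.52,131.49 60.00,118.84 45.22,104.46 29.57,91.42 19.41,82.80" fill="none" stroke="#ff8800"/>
  <polyline points="72.52,140.28 101.64,157.20" fill="none" stroke="#ff8800"/>
  <polygon points="39.31,64.22 98.63,64.22 98.63,89.10 39.31,89.10" fill="none" stroke="#000000"/>
  <polyline points="85.32,118.76 90.20,131.01 96.27,139.85 100.83,144.91 101.18,145.84 94.63,142.26" fill="none" stroke="#ff8800"/>
</svg>

Each laser-on run becomes one SVG element. Flip Y back into SVG space with y_svg = 169.71 − y_machine.

Run 1: S822 ⇒ cut layer `#0000ff`. The run returns to its start, so emit a `<polygon>` with points (Y-flipped): 32.17,53.01 35.50,79.54 36.04,7.37.

Run 2: S467 ⇒ score layer `#ff8800`. The run returns to its start, so emit a `<polygon>` with points (Y-flipped): 96.62,145.68 94.22,138.28 87.92,133.71 80.14,133.71 73.84,138.28 71.44,145.68 73.84,153.08 80.14,157.65 87.92,157.65 94.22,153.08.

Run 3: power S467 maps to stroke `#ff8800` (score). The run returns to its start, so emit a `<polygon>` with points (Y-flipped): 99.86,43.60 93.48,23.97 76.78,11.83 56.14,11.83 39.44,23.97 33.06,43.60 39.44,63.23 56.14,75.37 76.78,75.37 93.48,63.23.

Run 4: the run's S467 means `#ff8800` (score). The run is open, so emit a `<polyline>` with points (Y-flipped): 61.41,139.34 67.52,131.49 60.00,118.84 45.22,104.46 29.57,91.42 19.41,82.80.

Run 5: the run's S467 means `#ff8800` (score). The run is open, so emit a `<polyline>` with points (Y-flipped): 72.52,140.28 101.64,157.20.

Run 6: power S302 maps to stroke `#000000` (engrave). The run returns to its start, so emit a `<polygon>` with points (Y-flipped): 39.31,64.22 98.63,64.22 98.63,89.10 39.31,89.10.

Run 7: S467 ⇒ score layer `#ff8800`. The run is open, so emit a `<polyline>` with points (Y-flipped): 85.32,118.76 90.20,131.01 96.27,139.85 100.83,144.91 101.18,145.84 94.63,142.26.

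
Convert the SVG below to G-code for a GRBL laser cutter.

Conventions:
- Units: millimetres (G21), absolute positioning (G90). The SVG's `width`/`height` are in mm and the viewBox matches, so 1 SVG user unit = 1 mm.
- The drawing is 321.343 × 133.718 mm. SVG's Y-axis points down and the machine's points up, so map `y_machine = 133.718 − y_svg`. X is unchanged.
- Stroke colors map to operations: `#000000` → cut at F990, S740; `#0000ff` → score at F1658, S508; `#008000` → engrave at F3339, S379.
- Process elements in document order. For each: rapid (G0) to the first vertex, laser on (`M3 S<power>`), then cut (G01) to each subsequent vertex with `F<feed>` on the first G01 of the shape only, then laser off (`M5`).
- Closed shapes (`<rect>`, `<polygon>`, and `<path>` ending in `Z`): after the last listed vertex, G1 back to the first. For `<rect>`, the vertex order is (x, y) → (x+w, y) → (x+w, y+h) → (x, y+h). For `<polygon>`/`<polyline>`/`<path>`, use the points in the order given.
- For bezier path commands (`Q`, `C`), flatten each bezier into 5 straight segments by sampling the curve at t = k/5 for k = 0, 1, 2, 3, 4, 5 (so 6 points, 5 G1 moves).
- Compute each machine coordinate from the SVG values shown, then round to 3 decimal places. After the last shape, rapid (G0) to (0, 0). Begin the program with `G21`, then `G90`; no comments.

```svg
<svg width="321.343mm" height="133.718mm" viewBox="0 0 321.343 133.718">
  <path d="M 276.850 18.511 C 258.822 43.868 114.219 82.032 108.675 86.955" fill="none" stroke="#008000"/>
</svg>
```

G21
G90
G0 X276.850 Y115.207
M3 S379
G01 X252.969 Y98.824 F3339
G01 X211.461 Y81.578
G01 X165.076 Y65.679
G01 X126.563 Y53.337
G01 X108.675 Y46.763
M5
G0 X0.000 Y0.000

Since the viewBox matches the mm dimensions, user units are millimetres directly. The only transform is the Y-flip y_m = 133.718 − y_svg.

Shape 1 is a cubic bezier drawn with `<path>`. Its stroke #008000 means engrave at S379, F3339. After flipping Y the toolpath is (276.850,115.207) → (252.969,98.824) → (211.461,81.578) → (165.076,65.679) → (126.563,53.337) → (108.675,46.763).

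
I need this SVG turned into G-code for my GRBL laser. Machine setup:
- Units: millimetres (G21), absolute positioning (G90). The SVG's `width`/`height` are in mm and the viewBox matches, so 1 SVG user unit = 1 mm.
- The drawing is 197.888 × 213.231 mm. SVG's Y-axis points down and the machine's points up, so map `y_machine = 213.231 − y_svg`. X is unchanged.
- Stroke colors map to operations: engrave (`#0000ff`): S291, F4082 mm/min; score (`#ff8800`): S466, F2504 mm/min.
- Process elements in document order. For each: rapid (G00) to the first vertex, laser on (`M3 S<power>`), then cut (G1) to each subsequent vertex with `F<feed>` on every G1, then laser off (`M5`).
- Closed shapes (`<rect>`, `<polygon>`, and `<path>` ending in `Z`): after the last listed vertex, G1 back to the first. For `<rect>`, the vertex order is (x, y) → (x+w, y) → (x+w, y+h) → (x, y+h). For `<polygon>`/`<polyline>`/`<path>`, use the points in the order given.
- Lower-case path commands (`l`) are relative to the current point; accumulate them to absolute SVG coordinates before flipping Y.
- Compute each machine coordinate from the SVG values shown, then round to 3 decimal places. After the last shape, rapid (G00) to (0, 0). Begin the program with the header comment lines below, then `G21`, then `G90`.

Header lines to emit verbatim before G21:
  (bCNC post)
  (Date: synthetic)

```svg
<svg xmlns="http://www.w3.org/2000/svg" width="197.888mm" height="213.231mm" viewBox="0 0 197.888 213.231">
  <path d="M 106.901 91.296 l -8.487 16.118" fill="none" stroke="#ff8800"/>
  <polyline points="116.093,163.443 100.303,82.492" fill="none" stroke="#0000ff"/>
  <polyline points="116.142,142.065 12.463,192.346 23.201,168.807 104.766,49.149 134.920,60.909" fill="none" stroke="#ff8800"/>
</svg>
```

viewBox `0 0 197.888 213.231` with mm width/height → 1 unit = 1 mm. Flip: y_m = 213.231 − y_svg.

**Shape 1** — `<path>` line segment, stroke `#ff8800` → score (S466, F2504). Machine vertices: (106.901,121.935) → (98.414,105.817). Open path.

**Shape 2** — `<polyline>` line segment, stroke `#0000ff` → engrave (S291, F4082). Machine vertices: (116.093,49.788) → (100.303,130.739). Open path.

**Shape 3** — `<polyline>` open polyline, stroke `#ff8800` → score (S466, F2504). Machine vertices: (116.142,71.166) → (12.463,20.885) → (23.201,44.424) → (104.766,164.082) → (134.920,152.322). Open path.

(bCNC post)
(Date: synthetic)
G21
G90
G00 X106.901 Y121.935
M3 S466
G1 X98.414 Y105.817 F2504
M5
G00 X116.093 Y49.788
M3 S291
G1 X100.303 Y130.739 F4082
M5
G00 X116.142 Y71.166
M3 S466
G1 X12.463 Y20.885 F2504
G1 X23.201 Y44.424 F2504
G1 X104.766 Y164.082 F2504
G1 X134.920 Y152.322 F2504
M5
G00 X0.000 Y0.000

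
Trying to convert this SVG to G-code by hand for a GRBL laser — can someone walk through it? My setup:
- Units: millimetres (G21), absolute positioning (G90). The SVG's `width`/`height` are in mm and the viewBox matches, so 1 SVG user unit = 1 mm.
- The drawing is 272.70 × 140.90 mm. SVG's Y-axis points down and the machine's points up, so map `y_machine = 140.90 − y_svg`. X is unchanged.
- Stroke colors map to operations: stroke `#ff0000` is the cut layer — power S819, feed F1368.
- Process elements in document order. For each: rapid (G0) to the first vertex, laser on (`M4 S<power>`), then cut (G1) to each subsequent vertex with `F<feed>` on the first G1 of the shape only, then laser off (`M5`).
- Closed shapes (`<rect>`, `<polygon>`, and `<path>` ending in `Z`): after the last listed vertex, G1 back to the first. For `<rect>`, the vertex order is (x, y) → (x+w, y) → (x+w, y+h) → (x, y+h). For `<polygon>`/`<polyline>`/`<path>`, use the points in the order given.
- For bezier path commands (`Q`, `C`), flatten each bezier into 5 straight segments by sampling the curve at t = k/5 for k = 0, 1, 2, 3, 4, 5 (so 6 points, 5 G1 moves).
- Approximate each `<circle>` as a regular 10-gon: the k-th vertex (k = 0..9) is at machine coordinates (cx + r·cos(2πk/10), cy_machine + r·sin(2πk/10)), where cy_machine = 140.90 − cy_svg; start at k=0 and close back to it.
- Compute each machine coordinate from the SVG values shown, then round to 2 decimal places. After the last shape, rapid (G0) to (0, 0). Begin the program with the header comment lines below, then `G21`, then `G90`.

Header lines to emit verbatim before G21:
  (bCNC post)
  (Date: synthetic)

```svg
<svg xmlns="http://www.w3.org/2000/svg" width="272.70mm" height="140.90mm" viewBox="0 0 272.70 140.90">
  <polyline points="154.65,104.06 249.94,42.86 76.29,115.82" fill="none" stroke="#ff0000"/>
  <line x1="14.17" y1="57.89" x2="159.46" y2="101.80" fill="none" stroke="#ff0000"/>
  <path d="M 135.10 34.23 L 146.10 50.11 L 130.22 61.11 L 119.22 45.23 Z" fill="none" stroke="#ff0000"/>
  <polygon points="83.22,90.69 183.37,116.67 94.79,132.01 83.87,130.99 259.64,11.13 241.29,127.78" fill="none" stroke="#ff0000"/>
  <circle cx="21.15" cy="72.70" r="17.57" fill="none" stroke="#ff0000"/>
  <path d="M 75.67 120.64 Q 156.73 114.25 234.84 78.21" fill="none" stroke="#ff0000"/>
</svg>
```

Since the viewBox matches the mm dimensions, user units are millimetres directly. The only transform is the Y-flip y_m = 140.90 − y_svg.

Shape 1 is a open polyline drawn with `<polyline>`. Its stroke #ff0000 means cut at S819, F1368. After flipping Y the toolpath is (154.65,36.84) → (249.94,98.04) → (76.29,25.08).

Shape 2 is a line segment drawn with `<line>`. Its stroke #ff0000 means cut at S819, F1368. After flipping Y the toolpath is (14.17,83.01) → (159.46,39.10).

Shape 3 is a regular polygon drawn with `<path>`. Its stroke #ff0000 means cut at S819, F1368. After flipping Y the toolpath is (135.10,106.67) → (146.10,90.79) → (130.22,79.79) → (119.22,95.67) → (135.10,106.67), returning to the start.

Shape 4 is a closed polygon drawn with `<polygon>`. Its stroke #ff0000 means cut at S819, F1368. After flipping Y the toolpath is (83.22,50.21) → (183.37,24.23) → (94.79,8.89) → (83.87,9.91) → (259.64,129.77) → (241.29,13.12) → (83.22,50.21), returning to the start.

Shape 5 is a circle drawn with `<circle>`. Its stroke #ff0000 means cut at S819, F1368. After flipping Y the toolpath is (38.72,68.20) → (35.36,78.53) → (26.58,84.91) → (15.72,84.91) → (6.94,78.53) → (3.58,68.20) → (6.94,57.87) → (15.72,51.49) → (26.58,51.49) → (35.36,57.87) → (38.72,68.20), returning to the start.

Shape 6 is a quadratic bezier drawn with `<path>`. Its stroke #ff0000 means cut at S819, F1368. After flipping Y the toolpath is (75.67,20.26) → (107.98,24.00) → (140.05,30.12) → (171.88,38.60) → (203.48,49.46) → (234.84,62.69).

(bCNC post)
(Date: synthetic)
G21
G90
G0 X154.65 Y36.84
M4 S819
G1 X249.94 Y98.04 F1368
G1 X76.29 Y25.08
M5
G0 X14.17 Y83.01
M4 S819
G1 X159.46 Y39.10 F1368
M5
G0 X135.10 Y106.67
M4 S819
G1 X146.10 Y90.79 F1368
G1 X130.22 Y79.79
G1 X119.22 Y95.67
G1 X135.10 Y106.67
M5
G0 X83.22 Y50.21
M4 S819
G1 X183.37 Y24.23 F1368
G1 X94.79 Y8.89
G1 X83.87 Y9.91
G1 X259.64 Y129.77
G1 X241.29 Y13.12
G1 X83.22 Y50.21
M5
G0 X38.72 Y68.20
M4 S819
G1 X35.36 Y78.53 F1368
G1 X26.58 Y84.91
G1 X15.72 Y84.91
G1 X6.94 Y78.53
G1 X3.58 Y68.20
G1 X6.94 Y57.87
G1 X15.72 Y51.49
G1 X26.58 Y51.49
G1 X35.36 Y57.87
G1 X38.72 Y68.20
M5
G0 X75.67 Y20.26
M4 S819
G1 X107.98 Y24.00 F1368
G1 X140.05 Y30.12
G1 X171.88 Y38.60
G1 X203.48 Y49.46
G1 X234.84 Y62.69
M5
G0 X0.00 Y0.00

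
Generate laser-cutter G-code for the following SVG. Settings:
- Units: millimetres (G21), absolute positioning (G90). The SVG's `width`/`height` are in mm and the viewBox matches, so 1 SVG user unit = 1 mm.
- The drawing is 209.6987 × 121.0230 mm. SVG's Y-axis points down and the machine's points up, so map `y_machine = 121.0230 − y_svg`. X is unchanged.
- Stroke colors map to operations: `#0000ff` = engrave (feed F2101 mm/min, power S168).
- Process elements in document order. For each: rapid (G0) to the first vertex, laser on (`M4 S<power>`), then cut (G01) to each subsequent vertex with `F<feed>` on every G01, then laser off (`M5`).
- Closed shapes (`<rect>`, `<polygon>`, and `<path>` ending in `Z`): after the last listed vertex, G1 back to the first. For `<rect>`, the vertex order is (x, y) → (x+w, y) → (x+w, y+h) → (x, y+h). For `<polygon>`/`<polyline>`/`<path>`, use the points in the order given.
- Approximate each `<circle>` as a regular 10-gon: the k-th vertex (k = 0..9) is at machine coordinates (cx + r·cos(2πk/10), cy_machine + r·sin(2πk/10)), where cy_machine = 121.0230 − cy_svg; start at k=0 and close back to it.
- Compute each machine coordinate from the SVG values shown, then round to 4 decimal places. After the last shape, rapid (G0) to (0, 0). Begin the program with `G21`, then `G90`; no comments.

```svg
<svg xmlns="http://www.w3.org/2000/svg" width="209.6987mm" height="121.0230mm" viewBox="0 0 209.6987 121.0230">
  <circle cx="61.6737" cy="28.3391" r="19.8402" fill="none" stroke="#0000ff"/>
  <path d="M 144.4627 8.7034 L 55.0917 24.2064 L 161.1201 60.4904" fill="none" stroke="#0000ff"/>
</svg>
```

G21
G90
G0 X81.5139 Y92.6839
M4 S168
G01 X77.7248 Y104.3457 F2101
G01 X67.8047 Y111.5531 F2101
G01 X55.5427 Y111.5531 F2101
G01 X45.6226 Y104.3457 F2101
G01 X41.8335 Y92.6839 F2101
G01 X45.6226 Y81.0221 F2101
G01 X55.5427 Y73.8147 F2101
G01 X67.8047 Y73.8147 F2101
G01 X77.7248 Y81.0221 F2101
G01 X81.5139 Y92.6839 F2101
M5
G0 X144.4627 Y112.3196
M4 S168
G01 X55.0917 Y96.8166 F2101
G01 X161.1201 Y60.5326 F2101
M5
G0 X0.0000 Y0.0000

viewBox `0 0 209.6987 121.0230` with mm width/height → 1 unit = 1 mm. Flip: y_m = 121.0230 − y_svg.

**Shape 1** — `<circle>` circle, stroke `#0000ff` → engrave (S168, F2101). Machine vertices: (81.5139,92.6839) → (77.7248,104.3457) → (67.8047,111.5531) → (55.5427,111.5531) → (45.6226,104.3457) → (41.8335,92.6839) → (45.6226,81.0221) → (55.5427,73.8147) → (67.8047,73.8147) → (77.7248,81.0221) → (81.5139,92.6839). Closed: final G1 returns to the first vertex.

**Shape 2** — `<path>` open polyline, stroke `#0000ff` → engrave (S168, F2101). Machine vertices: (144.4627,112.3196) → (55.0917,96.8166) → (161.1201,60.5326). Open path.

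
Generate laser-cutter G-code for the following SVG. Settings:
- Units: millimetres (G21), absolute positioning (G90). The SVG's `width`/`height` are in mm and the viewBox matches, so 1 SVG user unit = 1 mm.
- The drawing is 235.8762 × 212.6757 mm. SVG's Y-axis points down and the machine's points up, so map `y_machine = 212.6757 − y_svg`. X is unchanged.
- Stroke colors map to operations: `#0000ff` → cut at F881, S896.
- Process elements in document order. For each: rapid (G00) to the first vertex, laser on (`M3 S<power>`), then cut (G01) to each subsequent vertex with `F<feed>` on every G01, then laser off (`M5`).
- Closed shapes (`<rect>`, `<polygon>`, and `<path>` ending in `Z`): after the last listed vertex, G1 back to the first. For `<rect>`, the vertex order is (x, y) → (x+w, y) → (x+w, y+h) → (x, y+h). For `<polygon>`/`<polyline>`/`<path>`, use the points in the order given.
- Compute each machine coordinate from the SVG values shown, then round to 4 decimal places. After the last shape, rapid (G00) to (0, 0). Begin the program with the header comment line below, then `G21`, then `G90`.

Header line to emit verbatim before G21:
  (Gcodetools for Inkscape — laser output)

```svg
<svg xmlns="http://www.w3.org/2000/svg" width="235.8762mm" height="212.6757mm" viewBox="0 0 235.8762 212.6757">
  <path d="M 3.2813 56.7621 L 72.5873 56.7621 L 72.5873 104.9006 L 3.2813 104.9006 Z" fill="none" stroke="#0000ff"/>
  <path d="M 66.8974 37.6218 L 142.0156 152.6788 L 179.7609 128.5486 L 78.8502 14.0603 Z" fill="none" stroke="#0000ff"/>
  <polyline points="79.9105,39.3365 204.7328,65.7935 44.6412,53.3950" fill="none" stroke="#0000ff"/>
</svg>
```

(Gcodetools for Inkscape — laser output)
G21
G90
G00 X3.2813 Y155.9136
M3 S896
G01 X72.5873 Y155.9136 F881
G01 X72.5873 Y107.7751 F881
G01 X3.2813 Y107.7751 F881
G01 X3.2813 Y155.9136 F881
M5
G00 X66.8974 Y175.0539
M3 S896
G01 X142.0156 Y59.9969 F881
G01 X179.7609 Y84.1271 F881
G01 X78.8502 Y198.6154 F881
G01 X66.8974 Y175.0539 F881
M5
G00 X79.9105 Y173.3392
M3 S896
G01 X204.7328 Y146.8822 F881
G01 X44.6412 Y159.2807 F881
M5
G00 X0.0000 Y0.0000

1 u = 1 mm; y_m = 212.6757 − y.

[1] `<path>` rectangle, #0000ff→cut S896 F881: (3.2813,155.9136) → (72.5873,155.9136) → (72.5873,107.7751) → (3.2813,107.7751) → (3.2813,155.9136) (closed)

[2] `<path>` closed polygon, #0000ff→cut S896 F881: (66.8974,175.0539) → (142.0156,59.9969) → (179.7609,84.1271) → (78.8502,198.6154) → (66.8974,175.0539) (closed)

[3] `<polyline>` open polyline, #0000ff→cut S896 F881: (79.9105,173.3392) → (204.7328,146.8822) → (44.6412,159.2807)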